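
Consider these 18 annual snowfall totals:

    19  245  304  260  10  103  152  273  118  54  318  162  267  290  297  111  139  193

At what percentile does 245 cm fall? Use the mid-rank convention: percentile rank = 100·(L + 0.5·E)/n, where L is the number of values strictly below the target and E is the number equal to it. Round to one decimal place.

58.3

Sorted: 10, 19, 54, 103, 111, 118, 139, 152, 162, 193, 245, 260, 267, 273, 290, 297, 304, 318.
Count below 245: L = 10; count equal: E = 1; n = 18.
Percentile rank = 100·(10 + 0.5·1)/18 = 100·10.5/18 = 58.33.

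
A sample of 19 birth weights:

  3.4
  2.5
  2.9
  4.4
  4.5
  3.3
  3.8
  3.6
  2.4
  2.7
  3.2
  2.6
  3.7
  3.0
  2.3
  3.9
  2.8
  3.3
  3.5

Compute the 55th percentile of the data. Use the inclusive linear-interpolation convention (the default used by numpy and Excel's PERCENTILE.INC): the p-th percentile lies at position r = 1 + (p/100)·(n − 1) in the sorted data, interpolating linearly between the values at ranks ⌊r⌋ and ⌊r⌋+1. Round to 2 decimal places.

3.30

Sorted: 2.3, 2.4, 2.5, 2.6, 2.7, 2.8, 2.9, 3.0, 3.2, 3.3, 3.3, 3.4, 3.5, 3.6, 3.7, 3.8, 3.9, 4.4, 4.5.
n = 19.
r = 1 + (55/100)·(19 − 1) = 1 + 9.9 = 10.9.
Rank 10 is 3.3 and rank 11 is 3.3.
Interpolate: 3.3 + 0.9·(3.3 − 3.3) = 3.3 + 0.9·0 = 3.3.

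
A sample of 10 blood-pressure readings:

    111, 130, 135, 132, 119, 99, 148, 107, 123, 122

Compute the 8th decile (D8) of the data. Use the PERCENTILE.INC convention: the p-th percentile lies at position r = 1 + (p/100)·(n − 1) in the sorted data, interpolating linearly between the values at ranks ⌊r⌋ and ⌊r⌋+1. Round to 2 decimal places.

132.60

Sorted: 99, 107, 111, 119, 122, 123, 130, 132, 135, 148.
n = 10.
r = 1 + (80/100)·(10 − 1) = 1 + 7.2 = 8.2.
Rank 8 is 132 and rank 9 is 135.
Interpolate: 132 + 0.2·(135 − 132) = 132 + 0.2·3 = 132.6.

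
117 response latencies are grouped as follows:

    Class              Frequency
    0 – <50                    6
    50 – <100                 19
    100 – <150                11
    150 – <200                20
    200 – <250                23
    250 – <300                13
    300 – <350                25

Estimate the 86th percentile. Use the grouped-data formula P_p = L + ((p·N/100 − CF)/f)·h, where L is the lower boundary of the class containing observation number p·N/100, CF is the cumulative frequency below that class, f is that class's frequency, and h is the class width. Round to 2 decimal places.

317.24

N = 117; target position k = 86/100 · 117 = 100.62.
Cumulative frequencies: 6, 25, 36, 56, 79, 92, 117.
Observation 100.62 falls in the class 300 – <350.
L = 300, CF = 92, f = 25, h = 50.
P86 = 300 + ((100.62 − 92)/25)·50 = 300 + 17.24 = 317.24.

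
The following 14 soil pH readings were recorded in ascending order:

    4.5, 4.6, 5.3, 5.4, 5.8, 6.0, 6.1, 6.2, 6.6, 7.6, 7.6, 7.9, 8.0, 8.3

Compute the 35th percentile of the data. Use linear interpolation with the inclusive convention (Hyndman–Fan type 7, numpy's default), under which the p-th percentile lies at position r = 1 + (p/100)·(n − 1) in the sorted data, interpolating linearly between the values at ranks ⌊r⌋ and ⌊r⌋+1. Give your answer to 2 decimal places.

5.91

n = 14.
r = 1 + (35/100)·(14 − 1) = 1 + 4.55 = 5.55.
Rank 5 is 5.8 and rank 6 is 6.0.
Interpolate: 5.8 + 0.55·(6.0 − 5.8) = 5.8 + 0.55·0.2 = 5.91.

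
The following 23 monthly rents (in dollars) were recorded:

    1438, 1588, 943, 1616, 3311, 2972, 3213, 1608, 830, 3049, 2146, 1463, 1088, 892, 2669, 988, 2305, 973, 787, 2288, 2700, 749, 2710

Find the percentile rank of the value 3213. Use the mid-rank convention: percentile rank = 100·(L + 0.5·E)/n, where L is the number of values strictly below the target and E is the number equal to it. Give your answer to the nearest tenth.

93.5

Sorted: 749, 787, 830, 892, 943, 973, 988, 1088, 1438, 1463, 1588, 1608, 1616, 2146, 2288, 2305, 2669, 2700, 2710, 2972, 3049, 3213, 3311.
Count below 3213: L = 21; count equal: E = 1; n = 23.
Percentile rank = 100·(21 + 0.5·1)/23 = 100·21.5/23 = 93.48.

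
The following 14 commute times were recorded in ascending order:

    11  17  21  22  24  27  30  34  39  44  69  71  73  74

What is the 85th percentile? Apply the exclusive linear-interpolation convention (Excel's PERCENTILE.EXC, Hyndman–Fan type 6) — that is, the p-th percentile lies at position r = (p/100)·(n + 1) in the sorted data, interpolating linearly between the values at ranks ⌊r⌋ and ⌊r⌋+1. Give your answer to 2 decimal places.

72.50

n = 14.
r = (85/100)·(14 + 1) = 12.75.
Rank 12 is 71 and rank 13 is 73.
Interpolate: 71 + 0.75·(73 − 71) = 71 + 0.75·2 = 72.5.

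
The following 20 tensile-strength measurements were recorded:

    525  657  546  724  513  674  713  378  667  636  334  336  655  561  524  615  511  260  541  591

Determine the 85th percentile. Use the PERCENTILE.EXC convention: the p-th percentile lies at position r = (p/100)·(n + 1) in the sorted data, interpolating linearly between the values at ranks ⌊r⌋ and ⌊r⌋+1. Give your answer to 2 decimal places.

Sorted: 260, 334, 336, 378, 511, 513, 524, 525, 541, 546, 561, 591, 615, 636, 655, 657, 667, 674, 713, 724.
n = 20.
r = (85/100)·(20 + 1) = 17.85.
Rank 17 is 667 and rank 18 is 674.
Interpolate: 667 + 0.85·(674 − 667) = 667 + 0.85·7 = 672.95.

672.95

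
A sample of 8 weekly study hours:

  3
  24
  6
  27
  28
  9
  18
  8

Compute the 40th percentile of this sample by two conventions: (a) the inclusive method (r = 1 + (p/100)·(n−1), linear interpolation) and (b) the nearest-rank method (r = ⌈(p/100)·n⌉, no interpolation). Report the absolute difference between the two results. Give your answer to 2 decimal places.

0.20

Sorted: 3, 6, 8, 9, 18, 24, 27, 28.
n = 8.
(a) r = 3.8; between ranks 3 (8) and 4 (9): 8.8.
(b) the nearest-rank method: rank 4 → 9.
|8.8 − 9| = 0.2.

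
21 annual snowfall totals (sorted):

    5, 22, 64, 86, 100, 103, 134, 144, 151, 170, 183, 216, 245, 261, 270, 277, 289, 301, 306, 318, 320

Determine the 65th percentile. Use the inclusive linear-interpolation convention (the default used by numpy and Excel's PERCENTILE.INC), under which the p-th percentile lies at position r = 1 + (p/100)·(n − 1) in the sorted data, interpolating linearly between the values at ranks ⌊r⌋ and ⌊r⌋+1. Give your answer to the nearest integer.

n = 21.
r = 1 + (65/100)·(21 − 1) = 1 + 13 = 14.
r is an integer, so P65 is the value at rank 14: 261.

261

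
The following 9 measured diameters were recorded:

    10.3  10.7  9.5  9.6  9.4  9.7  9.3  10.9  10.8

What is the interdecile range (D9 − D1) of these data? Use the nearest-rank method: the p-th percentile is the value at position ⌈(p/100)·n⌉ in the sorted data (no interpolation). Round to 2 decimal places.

1.60

Sorted: 9.3, 9.4, 9.5, 9.6, 9.7, 10.3, 10.7, 10.8, 10.9.
n = 9.
P10: rank ⌈10/100·9⌉ = 1 → 9.3.
P90: rank ⌈90/100·9⌉ = 9 → 10.9.
Difference: 10.9 − 9.3 = 1.6.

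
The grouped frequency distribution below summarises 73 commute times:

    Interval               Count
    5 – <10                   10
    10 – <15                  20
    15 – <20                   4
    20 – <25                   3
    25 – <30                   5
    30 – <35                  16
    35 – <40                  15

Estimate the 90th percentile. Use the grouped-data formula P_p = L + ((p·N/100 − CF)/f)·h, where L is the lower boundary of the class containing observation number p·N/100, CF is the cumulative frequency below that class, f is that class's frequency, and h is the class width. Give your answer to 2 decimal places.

37.57

N = 73; target position k = 90/100 · 73 = 65.7.
Cumulative frequencies: 10, 30, 34, 37, 42, 58, 73.
Observation 65.7 falls in the class 35 – <40.
L = 35, CF = 58, f = 15, h = 5.
P90 = 35 + ((65.7 − 58)/15)·5 = 35 + 2.56667 = 37.5667.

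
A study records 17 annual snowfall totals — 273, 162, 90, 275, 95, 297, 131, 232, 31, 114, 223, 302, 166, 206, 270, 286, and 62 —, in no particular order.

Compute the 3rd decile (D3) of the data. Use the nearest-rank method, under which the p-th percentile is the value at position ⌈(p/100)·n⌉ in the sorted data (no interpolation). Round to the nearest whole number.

131

Sorted: 31, 62, 90, 95, 114, 131, 162, 166, 206, 223, 232, 270, 273, 275, 286, 297, 302.
n = 17.
Position = ⌈30/100 · 17⌉ = ⌈5.1⌉ = 6.
The value at rank 6 is 131.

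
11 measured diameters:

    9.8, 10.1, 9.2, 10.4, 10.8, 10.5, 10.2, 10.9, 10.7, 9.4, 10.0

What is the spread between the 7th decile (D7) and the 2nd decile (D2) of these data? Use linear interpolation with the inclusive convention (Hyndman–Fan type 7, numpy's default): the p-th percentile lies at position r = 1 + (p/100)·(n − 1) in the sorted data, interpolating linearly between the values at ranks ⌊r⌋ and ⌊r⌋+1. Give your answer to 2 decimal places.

Sorted: 9.2, 9.4, 9.8, 10.0, 10.1, 10.2, 10.4, 10.5, 10.7, 10.8, 10.9.
n = 11.
P20: r = 3 (integer) → 9.8.
P70: r = 8 (integer) → 10.5.
Difference: 10.5 − 9.8 = 0.7.

0.70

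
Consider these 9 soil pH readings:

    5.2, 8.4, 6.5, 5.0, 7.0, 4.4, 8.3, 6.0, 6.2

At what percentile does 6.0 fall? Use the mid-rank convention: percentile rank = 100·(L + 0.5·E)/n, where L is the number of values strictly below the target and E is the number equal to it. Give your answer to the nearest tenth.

38.9

Sorted: 4.4, 5.0, 5.2, 6.0, 6.2, 6.5, 7.0, 8.3, 8.4.
Count below 6.0: L = 3; count equal: E = 1; n = 9.
Percentile rank = 100·(3 + 0.5·1)/9 = 100·3.5/9 = 38.89.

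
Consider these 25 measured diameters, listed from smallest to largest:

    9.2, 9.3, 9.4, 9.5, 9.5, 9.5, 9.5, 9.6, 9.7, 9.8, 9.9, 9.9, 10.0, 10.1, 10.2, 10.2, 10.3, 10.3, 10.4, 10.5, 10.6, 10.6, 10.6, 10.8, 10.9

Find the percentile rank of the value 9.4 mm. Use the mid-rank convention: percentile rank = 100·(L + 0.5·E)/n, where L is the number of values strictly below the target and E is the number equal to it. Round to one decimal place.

10.0

Count below 9.4: L = 2; count equal: E = 1; n = 25.
Percentile rank = 100·(2 + 0.5·1)/25 = 100·2.5/25 = 10.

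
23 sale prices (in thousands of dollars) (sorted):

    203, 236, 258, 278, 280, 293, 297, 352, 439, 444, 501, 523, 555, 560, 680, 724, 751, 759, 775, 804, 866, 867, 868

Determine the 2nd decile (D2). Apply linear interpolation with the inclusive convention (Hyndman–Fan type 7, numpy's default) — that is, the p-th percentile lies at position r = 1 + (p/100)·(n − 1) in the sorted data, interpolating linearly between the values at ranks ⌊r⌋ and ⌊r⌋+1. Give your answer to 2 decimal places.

n = 23.
r = 1 + (20/100)·(23 − 1) = 1 + 4.4 = 5.4.
Rank 5 is 280 and rank 6 is 293.
Interpolate: 280 + 0.4·(293 − 280) = 280 + 0.4·13 = 285.2.

285.20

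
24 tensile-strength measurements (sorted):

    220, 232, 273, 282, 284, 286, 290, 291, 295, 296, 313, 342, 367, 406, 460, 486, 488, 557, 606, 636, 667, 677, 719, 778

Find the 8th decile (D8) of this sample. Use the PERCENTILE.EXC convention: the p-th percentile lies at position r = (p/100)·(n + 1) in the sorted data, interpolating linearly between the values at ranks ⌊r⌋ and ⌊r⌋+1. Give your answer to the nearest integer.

636

n = 24.
r = (80/100)·(24 + 1) = 20.
r is an integer, so P80 is the value at rank 20: 636.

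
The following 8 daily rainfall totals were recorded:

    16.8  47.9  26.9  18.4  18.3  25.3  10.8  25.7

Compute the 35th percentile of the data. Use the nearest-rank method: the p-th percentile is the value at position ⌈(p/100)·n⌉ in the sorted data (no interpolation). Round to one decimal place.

Sorted: 10.8, 16.8, 18.3, 18.4, 25.3, 25.7, 26.9, 47.9.
n = 8.
Position = ⌈35/100 · 8⌉ = ⌈2.8⌉ = 3.
The value at rank 3 is 18.3.

18.3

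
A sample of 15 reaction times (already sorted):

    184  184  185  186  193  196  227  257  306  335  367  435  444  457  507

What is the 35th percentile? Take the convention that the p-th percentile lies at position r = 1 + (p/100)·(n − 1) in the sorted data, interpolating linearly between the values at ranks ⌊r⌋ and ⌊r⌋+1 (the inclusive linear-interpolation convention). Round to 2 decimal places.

195.70

n = 15.
r = 1 + (35/100)·(15 − 1) = 1 + 4.9 = 5.9.
Rank 5 is 193 and rank 6 is 196.
Interpolate: 193 + 0.9·(196 − 193) = 193 + 0.9·3 = 195.7.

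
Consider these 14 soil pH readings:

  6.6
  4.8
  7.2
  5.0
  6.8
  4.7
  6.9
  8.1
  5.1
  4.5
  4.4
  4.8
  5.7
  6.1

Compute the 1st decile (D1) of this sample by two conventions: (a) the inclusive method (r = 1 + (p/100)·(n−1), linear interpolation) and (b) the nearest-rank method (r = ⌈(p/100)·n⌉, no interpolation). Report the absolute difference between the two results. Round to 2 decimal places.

Sorted: 4.4, 4.5, 4.7, 4.8, 4.8, 5.0, 5.1, 5.7, 6.1, 6.6, 6.8, 6.9, 7.2, 8.1.
n = 14.
(a) r = 2.3; between ranks 2 (4.5) and 3 (4.7): 4.56.
(b) the nearest-rank method: rank 2 → 4.5.
|4.56 − 4.5| = 0.06.

0.06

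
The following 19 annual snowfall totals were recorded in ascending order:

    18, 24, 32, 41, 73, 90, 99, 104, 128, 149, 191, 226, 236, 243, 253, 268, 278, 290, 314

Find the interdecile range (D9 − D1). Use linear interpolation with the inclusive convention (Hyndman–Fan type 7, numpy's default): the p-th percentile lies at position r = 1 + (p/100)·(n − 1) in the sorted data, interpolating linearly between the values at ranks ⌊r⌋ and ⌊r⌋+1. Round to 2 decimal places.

250.00

n = 19.
P10: r = 2.8; ranks 2–3 are 24, 32; interpolating gives 30.4.
P90: r = 17.2; ranks 17–18 are 278, 290; interpolating gives 280.4.
Difference: 280.4 − 30.4 = 250.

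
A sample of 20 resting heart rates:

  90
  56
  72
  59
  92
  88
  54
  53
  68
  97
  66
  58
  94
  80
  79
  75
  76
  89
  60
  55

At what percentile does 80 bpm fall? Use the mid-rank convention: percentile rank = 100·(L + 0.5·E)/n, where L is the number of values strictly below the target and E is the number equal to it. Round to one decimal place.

67.5

Sorted: 53, 54, 55, 56, 58, 59, 60, 66, 68, 72, 75, 76, 79, 80, 88, 89, 90, 92, 94, 97.
Count below 80: L = 13; count equal: E = 1; n = 20.
Percentile rank = 100·(13 + 0.5·1)/20 = 100·13.5/20 = 67.5.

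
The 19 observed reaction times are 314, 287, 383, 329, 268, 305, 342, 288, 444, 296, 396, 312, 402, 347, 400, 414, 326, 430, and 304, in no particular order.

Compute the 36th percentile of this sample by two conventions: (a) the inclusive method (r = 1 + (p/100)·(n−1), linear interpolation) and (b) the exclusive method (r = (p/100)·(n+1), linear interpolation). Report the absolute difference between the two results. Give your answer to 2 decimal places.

Sorted: 268, 287, 288, 296, 304, 305, 312, 314, 326, 329, 342, 347, 383, 396, 400, 402, 414, 430, 444.
n = 19.
(a) r = 7.48; between ranks 7 (312) and 8 (314): 312.96.
(b) r = 7.2; between ranks 7 (312) and 8 (314): 312.4.
|312.96 − 312.4| = 0.56.

0.56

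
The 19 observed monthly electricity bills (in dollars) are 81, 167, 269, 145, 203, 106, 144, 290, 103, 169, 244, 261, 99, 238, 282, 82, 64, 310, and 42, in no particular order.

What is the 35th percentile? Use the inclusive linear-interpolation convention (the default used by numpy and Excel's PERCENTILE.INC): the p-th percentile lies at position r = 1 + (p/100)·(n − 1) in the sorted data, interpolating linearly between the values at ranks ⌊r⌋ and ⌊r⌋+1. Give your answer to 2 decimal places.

Sorted: 42, 64, 81, 82, 99, 103, 106, 144, 145, 167, 169, 203, 238, 244, 261, 269, 282, 290, 310.
n = 19.
r = 1 + (35/100)·(19 − 1) = 1 + 6.3 = 7.3.
Rank 7 is 106 and rank 8 is 144.
Interpolate: 106 + 0.3·(144 − 106) = 106 + 0.3·38 = 117.4.

117.40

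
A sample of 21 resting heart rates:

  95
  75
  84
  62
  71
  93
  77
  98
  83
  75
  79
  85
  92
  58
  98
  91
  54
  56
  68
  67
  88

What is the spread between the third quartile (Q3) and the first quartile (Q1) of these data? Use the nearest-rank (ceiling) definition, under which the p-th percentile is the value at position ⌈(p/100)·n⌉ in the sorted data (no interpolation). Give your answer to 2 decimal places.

23.00

Sorted: 54, 56, 58, 62, 67, 68, 71, 75, 75, 77, 79, 83, 84, 85, 88, 91, 92, 93, 95, 98, 98.
n = 21.
P25: rank ⌈25/100·21⌉ = 6 → 68.
P75: rank ⌈75/100·21⌉ = 16 → 91.
Difference: 91 − 68 = 23.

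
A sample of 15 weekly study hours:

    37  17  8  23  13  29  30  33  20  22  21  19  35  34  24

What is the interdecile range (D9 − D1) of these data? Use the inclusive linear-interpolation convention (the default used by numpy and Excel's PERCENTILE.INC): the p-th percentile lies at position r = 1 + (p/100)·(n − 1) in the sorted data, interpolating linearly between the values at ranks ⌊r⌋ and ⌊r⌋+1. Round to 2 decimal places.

Sorted: 8, 13, 17, 19, 20, 21, 22, 23, 24, 29, 30, 33, 34, 35, 37.
n = 15.
P10: r = 2.4; ranks 2–3 are 13, 17; interpolating gives 14.6.
P90: r = 13.6; ranks 13–14 are 34, 35; interpolating gives 34.6.
Difference: 34.6 − 14.6 = 20.

20.00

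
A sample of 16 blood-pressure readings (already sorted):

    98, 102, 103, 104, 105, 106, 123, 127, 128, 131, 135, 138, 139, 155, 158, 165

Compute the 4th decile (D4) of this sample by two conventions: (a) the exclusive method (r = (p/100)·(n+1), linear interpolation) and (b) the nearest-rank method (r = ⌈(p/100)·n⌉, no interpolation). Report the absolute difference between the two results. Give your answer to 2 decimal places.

n = 16.
(a) r = 6.8; between ranks 6 (106) and 7 (123): 119.6.
(b) the nearest-rank method: rank 7 → 123.
|119.6 − 123| = 3.4.

3.40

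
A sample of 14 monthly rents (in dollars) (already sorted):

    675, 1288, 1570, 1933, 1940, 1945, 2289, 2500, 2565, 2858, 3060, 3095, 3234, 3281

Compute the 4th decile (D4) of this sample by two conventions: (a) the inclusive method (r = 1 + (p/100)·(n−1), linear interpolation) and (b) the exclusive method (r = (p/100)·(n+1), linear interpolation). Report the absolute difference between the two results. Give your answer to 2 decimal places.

68.80

n = 14.
(a) r = 6.2; between ranks 6 (1945) and 7 (2289): 2013.8.
(b) r = 6 → value at rank 6 = 1945.
|2013.8 − 1945| = 68.8.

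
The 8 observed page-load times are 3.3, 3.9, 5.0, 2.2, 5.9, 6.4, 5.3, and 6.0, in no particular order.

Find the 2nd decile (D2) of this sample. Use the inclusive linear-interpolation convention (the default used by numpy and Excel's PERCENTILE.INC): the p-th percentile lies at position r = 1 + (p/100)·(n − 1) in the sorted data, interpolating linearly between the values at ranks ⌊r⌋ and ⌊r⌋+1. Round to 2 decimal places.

3.54

Sorted: 2.2, 3.3, 3.9, 5.0, 5.3, 5.9, 6.0, 6.4.
n = 8.
r = 1 + (20/100)·(8 − 1) = 1 + 1.4 = 2.4.
Rank 2 is 3.3 and rank 3 is 3.9.
Interpolate: 3.3 + 0.4·(3.9 − 3.3) = 3.3 + 0.4·0.6 = 3.54.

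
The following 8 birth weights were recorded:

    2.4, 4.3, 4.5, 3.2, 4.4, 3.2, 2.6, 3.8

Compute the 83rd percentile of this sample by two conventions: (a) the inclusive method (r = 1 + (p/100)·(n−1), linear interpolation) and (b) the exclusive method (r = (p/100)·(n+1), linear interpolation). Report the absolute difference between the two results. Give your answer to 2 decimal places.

Sorted: 2.4, 2.6, 3.2, 3.2, 3.8, 4.3, 4.4, 4.5.
n = 8.
(a) r = 6.81; between ranks 6 (4.3) and 7 (4.4): 4.381.
(b) r = 7.47; between ranks 7 (4.4) and 8 (4.5): 4.447.
|4.381 − 4.447| = 0.066.

0.07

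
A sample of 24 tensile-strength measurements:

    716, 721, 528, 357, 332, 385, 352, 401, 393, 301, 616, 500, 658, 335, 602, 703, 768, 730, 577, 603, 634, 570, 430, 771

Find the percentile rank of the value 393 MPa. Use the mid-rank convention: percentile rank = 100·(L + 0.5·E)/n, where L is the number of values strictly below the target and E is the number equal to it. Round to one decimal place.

Sorted: 301, 332, 335, 352, 357, 385, 393, 401, 430, 500, 528, 570, 577, 602, 603, 616, 634, 658, 703, 716, 721, 730, 768, 771.
Count below 393: L = 6; count equal: E = 1; n = 24.
Percentile rank = 100·(6 + 0.5·1)/24 = 100·6.5/24 = 27.08.

27.1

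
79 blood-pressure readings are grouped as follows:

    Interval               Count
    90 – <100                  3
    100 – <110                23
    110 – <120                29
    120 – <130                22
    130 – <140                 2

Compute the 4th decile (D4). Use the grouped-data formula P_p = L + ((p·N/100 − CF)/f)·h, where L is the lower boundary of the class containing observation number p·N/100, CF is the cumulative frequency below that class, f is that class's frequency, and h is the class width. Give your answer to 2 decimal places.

111.93

N = 79; target position k = 40/100 · 79 = 31.6.
Cumulative frequencies: 3, 26, 55, 77, 79.
Observation 31.6 falls in the class 110 – <120.
L = 110, CF = 26, f = 29, h = 10.
P40 = 110 + ((31.6 − 26)/29)·10 = 110 + 1.93103 = 111.931.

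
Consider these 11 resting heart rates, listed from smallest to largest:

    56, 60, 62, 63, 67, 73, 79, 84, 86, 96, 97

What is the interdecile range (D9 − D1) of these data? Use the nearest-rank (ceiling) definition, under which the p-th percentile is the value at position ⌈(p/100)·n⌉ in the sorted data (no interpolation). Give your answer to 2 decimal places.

n = 11.
P10: rank ⌈10/100·11⌉ = 2 → 60.
P90: rank ⌈90/100·11⌉ = 10 → 96.
Difference: 96 − 60 = 36.

36.00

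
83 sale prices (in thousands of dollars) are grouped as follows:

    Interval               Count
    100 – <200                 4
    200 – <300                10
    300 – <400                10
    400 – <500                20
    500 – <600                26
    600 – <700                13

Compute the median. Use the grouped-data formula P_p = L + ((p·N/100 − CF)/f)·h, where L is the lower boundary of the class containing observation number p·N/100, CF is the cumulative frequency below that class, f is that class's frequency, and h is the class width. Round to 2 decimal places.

N = 83; target position k = 50/100 · 83 = 41.5.
Cumulative frequencies: 4, 14, 24, 44, 70, 83.
Observation 41.5 falls in the class 400 – <500.
L = 400, CF = 24, f = 20, h = 100.
P50 = 400 + ((41.5 − 24)/20)·100 = 400 + 87.5 = 487.5.

487.50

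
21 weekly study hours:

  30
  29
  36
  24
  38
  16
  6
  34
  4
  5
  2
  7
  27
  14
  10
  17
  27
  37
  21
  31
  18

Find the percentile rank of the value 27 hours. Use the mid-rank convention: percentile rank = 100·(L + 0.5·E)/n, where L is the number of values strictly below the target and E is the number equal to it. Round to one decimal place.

Sorted: 2, 4, 5, 6, 7, 10, 14, 16, 17, 18, 21, 24, 27, 27, 29, 30, 31, 34, 36, 37, 38.
Count below 27: L = 12; count equal: E = 2; n = 21.
Percentile rank = 100·(12 + 0.5·2)/21 = 100·13/21 = 61.9.

61.9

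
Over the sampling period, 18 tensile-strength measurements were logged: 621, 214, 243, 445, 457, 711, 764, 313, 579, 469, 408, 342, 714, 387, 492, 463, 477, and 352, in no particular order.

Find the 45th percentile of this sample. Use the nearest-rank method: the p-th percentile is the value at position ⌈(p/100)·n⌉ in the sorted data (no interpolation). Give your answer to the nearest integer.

457

Sorted: 214, 243, 313, 342, 352, 387, 408, 445, 457, 463, 469, 477, 492, 579, 621, 711, 714, 764.
n = 18.
Position = ⌈45/100 · 18⌉ = ⌈8.1⌉ = 9.
The value at rank 9 is 457.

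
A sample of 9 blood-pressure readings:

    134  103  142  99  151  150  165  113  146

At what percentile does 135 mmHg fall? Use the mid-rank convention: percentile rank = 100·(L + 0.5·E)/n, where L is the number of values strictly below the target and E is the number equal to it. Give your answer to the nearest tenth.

44.4

Sorted: 99, 103, 113, 134, 142, 146, 150, 151, 165.
Count below 135: L = 4; count equal: E = 0; n = 9.
Percentile rank = 100·(4 + 0.5·0)/9 = 100·4/9 = 44.44.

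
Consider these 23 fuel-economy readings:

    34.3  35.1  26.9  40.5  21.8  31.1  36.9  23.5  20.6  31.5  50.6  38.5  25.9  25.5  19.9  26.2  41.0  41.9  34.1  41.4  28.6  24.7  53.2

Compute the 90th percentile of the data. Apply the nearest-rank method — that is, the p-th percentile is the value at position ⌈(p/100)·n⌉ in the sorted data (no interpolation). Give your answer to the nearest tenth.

Sorted: 19.9, 20.6, 21.8, 23.5, 24.7, 25.5, 25.9, 26.2, 26.9, 28.6, 31.1, 31.5, 34.1, 34.3, 35.1, 36.9, 38.5, 40.5, 41.0, 41.4, 41.9, 50.6, 53.2.
n = 23.
Position = ⌈90/100 · 23⌉ = ⌈20.7⌉ = 21.
The value at rank 21 is 41.9.

41.9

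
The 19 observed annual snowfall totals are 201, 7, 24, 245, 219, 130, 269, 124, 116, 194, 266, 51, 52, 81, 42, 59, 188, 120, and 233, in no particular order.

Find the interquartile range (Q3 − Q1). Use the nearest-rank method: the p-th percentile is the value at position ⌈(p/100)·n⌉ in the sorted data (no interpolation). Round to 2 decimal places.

167.00

Sorted: 7, 24, 42, 51, 52, 59, 81, 116, 120, 124, 130, 188, 194, 201, 219, 233, 245, 266, 269.
n = 19.
P25: rank ⌈25/100·19⌉ = 5 → 52.
P75: rank ⌈75/100·19⌉ = 15 → 219.
Difference: 219 − 52 = 167.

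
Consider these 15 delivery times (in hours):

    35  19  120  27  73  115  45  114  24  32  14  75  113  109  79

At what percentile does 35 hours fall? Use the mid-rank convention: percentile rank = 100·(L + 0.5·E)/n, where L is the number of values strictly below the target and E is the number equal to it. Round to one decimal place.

Sorted: 14, 19, 24, 27, 32, 35, 45, 73, 75, 79, 109, 113, 114, 115, 120.
Count below 35: L = 5; count equal: E = 1; n = 15.
Percentile rank = 100·(5 + 0.5·1)/15 = 100·5.5/15 = 36.67.

36.7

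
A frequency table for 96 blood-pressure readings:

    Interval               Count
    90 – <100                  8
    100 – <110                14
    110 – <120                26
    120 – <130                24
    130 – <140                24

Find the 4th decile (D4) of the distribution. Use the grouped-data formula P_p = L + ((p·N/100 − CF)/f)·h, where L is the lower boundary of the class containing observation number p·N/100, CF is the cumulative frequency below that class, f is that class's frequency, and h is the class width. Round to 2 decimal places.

116.31

N = 96; target position k = 40/100 · 96 = 38.4.
Cumulative frequencies: 8, 22, 48, 72, 96.
Observation 38.4 falls in the class 110 – <120.
L = 110, CF = 22, f = 26, h = 10.
P40 = 110 + ((38.4 − 22)/26)·10 = 110 + 6.30769 = 116.308.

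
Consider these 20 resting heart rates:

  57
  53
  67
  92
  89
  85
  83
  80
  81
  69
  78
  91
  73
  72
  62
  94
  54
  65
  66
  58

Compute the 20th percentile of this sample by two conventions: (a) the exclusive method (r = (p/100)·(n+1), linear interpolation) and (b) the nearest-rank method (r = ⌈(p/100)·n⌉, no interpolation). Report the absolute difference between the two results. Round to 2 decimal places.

0.80

Sorted: 53, 54, 57, 58, 62, 65, 66, 67, 69, 72, 73, 78, 80, 81, 83, 85, 89, 91, 92, 94.
n = 20.
(a) r = 4.2; between ranks 4 (58) and 5 (62): 58.8.
(b) the nearest-rank method: rank 4 → 58.
|58.8 − 58| = 0.8.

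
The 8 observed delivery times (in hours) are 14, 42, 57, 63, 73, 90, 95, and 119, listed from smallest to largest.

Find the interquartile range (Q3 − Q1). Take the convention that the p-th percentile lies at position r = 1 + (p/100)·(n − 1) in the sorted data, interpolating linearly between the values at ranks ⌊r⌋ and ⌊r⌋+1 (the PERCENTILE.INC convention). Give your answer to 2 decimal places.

n = 8.
P25: r = 2.75; ranks 2–3 are 42, 57; interpolating gives 53.25.
P75: r = 6.25; ranks 6–7 are 90, 95; interpolating gives 91.25.
Difference: 91.25 − 53.25 = 38.

38.00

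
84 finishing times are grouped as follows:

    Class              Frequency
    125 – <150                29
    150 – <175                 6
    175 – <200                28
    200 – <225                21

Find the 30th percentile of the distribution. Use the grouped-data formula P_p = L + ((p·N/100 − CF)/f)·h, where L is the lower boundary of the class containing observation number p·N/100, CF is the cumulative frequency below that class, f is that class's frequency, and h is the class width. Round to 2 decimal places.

N = 84; target position k = 30/100 · 84 = 25.2.
Cumulative frequencies: 29, 35, 63, 84.
Observation 25.2 falls in the class 125 – <150.
L = 125, CF = 0, f = 29, h = 25.
P30 = 125 + ((25.2 − 0)/29)·25 = 125 + 21.7241 = 146.724.

146.72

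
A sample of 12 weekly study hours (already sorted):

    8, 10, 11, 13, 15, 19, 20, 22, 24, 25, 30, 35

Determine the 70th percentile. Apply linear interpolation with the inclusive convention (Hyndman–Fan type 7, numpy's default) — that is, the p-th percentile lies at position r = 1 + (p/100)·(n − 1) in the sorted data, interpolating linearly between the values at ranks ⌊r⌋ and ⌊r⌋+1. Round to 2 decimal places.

n = 12.
r = 1 + (70/100)·(12 − 1) = 1 + 7.7 = 8.7.
Rank 8 is 22 and rank 9 is 24.
Interpolate: 22 + 0.7·(24 − 22) = 22 + 0.7·2 = 23.4.

23.40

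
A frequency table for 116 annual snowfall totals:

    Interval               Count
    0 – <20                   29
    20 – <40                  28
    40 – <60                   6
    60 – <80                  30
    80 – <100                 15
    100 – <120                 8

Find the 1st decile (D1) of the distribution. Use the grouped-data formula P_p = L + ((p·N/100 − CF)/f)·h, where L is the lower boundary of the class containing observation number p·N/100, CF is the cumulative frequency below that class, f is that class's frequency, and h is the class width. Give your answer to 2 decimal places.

8.00

N = 116; target position k = 10/100 · 116 = 11.6.
Cumulative frequencies: 29, 57, 63, 93, 108, 116.
Observation 11.6 falls in the class 0 – <20.
L = 0, CF = 0, f = 29, h = 20.
P10 = 0 + ((11.6 − 0)/29)·20 = 0 + 8 = 8.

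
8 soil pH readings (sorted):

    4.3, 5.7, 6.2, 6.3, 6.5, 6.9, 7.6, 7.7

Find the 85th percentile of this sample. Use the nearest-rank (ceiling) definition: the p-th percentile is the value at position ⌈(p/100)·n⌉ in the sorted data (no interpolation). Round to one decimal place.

n = 8.
Position = ⌈85/100 · 8⌉ = ⌈6.8⌉ = 7.
The value at rank 7 is 7.6.

7.6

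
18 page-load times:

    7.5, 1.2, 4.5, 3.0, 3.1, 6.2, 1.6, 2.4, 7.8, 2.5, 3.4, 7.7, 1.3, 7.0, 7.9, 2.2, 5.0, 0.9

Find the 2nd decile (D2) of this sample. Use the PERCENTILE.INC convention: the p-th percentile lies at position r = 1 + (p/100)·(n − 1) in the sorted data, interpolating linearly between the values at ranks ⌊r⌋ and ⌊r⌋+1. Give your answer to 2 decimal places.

Sorted: 0.9, 1.2, 1.3, 1.6, 2.2, 2.4, 2.5, 3.0, 3.1, 3.4, 4.5, 5.0, 6.2, 7.0, 7.5, 7.7, 7.8, 7.9.
n = 18.
r = 1 + (20/100)·(18 − 1) = 1 + 3.4 = 4.4.
Rank 4 is 1.6 and rank 5 is 2.2.
Interpolate: 1.6 + 0.4·(2.2 − 1.6) = 1.6 + 0.4·0.6 = 1.84.

1.84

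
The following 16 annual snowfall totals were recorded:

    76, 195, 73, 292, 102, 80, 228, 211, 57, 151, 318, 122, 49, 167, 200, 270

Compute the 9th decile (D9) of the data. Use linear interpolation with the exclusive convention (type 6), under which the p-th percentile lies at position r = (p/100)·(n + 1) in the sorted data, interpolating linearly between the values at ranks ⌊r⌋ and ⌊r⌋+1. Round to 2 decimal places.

Sorted: 49, 57, 73, 76, 80, 102, 122, 151, 167, 195, 200, 211, 228, 270, 292, 318.
n = 16.
r = (90/100)·(16 + 1) = 15.3.
Rank 15 is 292 and rank 16 is 318.
Interpolate: 292 + 0.3·(318 − 292) = 292 + 0.3·26 = 299.8.

299.80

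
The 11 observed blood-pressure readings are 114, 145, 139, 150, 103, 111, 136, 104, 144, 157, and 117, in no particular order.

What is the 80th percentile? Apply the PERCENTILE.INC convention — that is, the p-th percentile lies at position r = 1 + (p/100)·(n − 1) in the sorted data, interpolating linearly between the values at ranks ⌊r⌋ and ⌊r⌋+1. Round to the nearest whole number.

Sorted: 103, 104, 111, 114, 117, 136, 139, 144, 145, 150, 157.
n = 11.
r = 1 + (80/100)·(11 − 1) = 1 + 8 = 9.
r is an integer, so P80 is the value at rank 9: 145.

145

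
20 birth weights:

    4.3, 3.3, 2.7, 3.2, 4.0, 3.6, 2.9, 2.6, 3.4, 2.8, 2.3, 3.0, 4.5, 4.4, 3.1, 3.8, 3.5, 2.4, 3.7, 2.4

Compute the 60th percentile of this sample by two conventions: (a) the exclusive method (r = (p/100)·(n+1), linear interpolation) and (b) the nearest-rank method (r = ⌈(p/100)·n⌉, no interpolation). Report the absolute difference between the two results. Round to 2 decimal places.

0.06

Sorted: 2.3, 2.4, 2.4, 2.6, 2.7, 2.8, 2.9, 3.0, 3.1, 3.2, 3.3, 3.4, 3.5, 3.6, 3.7, 3.8, 4.0, 4.3, 4.4, 4.5.
n = 20.
(a) r = 12.6; between ranks 12 (3.4) and 13 (3.5): 3.46.
(b) the nearest-rank method: rank 12 → 3.4.
|3.46 − 3.4| = 0.06.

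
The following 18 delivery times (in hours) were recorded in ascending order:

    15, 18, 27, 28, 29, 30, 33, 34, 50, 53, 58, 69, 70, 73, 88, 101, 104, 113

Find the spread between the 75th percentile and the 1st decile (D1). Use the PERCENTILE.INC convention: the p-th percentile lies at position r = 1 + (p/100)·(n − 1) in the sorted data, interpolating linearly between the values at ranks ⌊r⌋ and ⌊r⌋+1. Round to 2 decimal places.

47.95

n = 18.
P10: r = 2.7; ranks 2–3 are 18, 27; interpolating gives 24.3.
P75: r = 13.75; ranks 13–14 are 70, 73; interpolating gives 72.25.
Difference: 72.25 − 24.3 = 47.95.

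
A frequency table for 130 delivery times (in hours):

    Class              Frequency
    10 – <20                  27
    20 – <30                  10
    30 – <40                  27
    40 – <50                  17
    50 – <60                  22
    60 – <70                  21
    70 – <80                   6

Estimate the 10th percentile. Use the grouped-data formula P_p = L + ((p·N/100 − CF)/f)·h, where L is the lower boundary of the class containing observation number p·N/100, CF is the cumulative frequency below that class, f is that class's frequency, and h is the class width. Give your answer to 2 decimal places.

14.81

N = 130; target position k = 10/100 · 130 = 13.
Cumulative frequencies: 27, 37, 64, 81, 103, 124, 130.
Observation 13 falls in the class 10 – <20.
L = 10, CF = 0, f = 27, h = 10.
P10 = 10 + ((13 − 0)/27)·10 = 10 + 4.81481 = 14.8148.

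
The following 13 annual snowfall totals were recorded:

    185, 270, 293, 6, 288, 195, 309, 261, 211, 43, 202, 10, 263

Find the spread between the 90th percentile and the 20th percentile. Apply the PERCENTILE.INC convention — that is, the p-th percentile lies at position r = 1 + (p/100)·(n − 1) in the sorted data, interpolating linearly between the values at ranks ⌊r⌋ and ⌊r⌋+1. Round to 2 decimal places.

Sorted: 6, 10, 43, 185, 195, 202, 211, 261, 263, 270, 288, 293, 309.
n = 13.
P20: r = 3.4; ranks 3–4 are 43, 185; interpolating gives 99.8.
P90: r = 11.8; ranks 11–12 are 288, 293; interpolating gives 292.
Difference: 292 − 99.8 = 192.2.

192.20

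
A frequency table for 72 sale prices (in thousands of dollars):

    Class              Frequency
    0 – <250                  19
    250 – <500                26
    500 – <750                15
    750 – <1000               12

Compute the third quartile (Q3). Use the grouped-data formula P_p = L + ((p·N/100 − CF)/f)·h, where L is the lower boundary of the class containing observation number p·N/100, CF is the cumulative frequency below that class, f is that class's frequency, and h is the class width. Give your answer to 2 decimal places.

650.00

N = 72; target position k = 75/100 · 72 = 54.
Cumulative frequencies: 19, 45, 60, 72.
Observation 54 falls in the class 500 – <750.
L = 500, CF = 45, f = 15, h = 250.
P75 = 500 + ((54 − 45)/15)·250 = 500 + 150 = 650.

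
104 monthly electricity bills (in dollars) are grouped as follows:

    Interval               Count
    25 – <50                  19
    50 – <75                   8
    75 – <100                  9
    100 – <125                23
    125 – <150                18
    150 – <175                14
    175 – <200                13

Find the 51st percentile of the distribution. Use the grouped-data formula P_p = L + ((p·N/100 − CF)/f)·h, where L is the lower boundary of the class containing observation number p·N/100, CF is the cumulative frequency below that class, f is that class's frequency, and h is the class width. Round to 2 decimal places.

118.52

N = 104; target position k = 51/100 · 104 = 53.04.
Cumulative frequencies: 19, 27, 36, 59, 77, 91, 104.
Observation 53.04 falls in the class 100 – <125.
L = 100, CF = 36, f = 23, h = 25.
P51 = 100 + ((53.04 − 36)/23)·25 = 100 + 18.5217 = 118.522.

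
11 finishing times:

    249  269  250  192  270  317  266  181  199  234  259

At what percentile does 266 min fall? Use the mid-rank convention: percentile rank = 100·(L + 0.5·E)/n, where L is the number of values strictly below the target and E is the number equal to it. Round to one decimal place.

Sorted: 181, 192, 199, 234, 249, 250, 259, 266, 269, 270, 317.
Count below 266: L = 7; count equal: E = 1; n = 11.
Percentile rank = 100·(7 + 0.5·1)/11 = 100·7.5/11 = 68.18.

68.2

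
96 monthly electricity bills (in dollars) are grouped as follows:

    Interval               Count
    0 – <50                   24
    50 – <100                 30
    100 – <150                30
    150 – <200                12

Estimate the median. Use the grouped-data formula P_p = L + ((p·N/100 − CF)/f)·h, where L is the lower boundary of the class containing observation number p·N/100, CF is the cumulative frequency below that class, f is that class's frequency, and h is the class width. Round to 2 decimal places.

N = 96; target position k = 50/100 · 96 = 48.
Cumulative frequencies: 24, 54, 84, 96.
Observation 48 falls in the class 50 – <100.
L = 50, CF = 24, f = 30, h = 50.
P50 = 50 + ((48 − 24)/30)·50 = 50 + 40 = 90.

90.00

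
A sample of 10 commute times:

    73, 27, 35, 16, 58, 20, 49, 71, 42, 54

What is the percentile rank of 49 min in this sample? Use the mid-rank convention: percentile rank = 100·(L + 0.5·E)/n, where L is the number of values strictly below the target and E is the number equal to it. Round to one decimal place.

55.0

Sorted: 16, 20, 27, 35, 42, 49, 54, 58, 71, 73.
Count below 49: L = 5; count equal: E = 1; n = 10.
Percentile rank = 100·(5 + 0.5·1)/10 = 100·5.5/10 = 55.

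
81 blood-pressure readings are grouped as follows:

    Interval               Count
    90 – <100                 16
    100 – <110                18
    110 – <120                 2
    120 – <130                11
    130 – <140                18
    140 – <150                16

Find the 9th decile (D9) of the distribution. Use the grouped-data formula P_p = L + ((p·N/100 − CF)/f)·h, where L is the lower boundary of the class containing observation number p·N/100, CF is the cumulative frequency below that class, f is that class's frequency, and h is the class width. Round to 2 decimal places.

N = 81; target position k = 90/100 · 81 = 72.9.
Cumulative frequencies: 16, 34, 36, 47, 65, 81.
Observation 72.9 falls in the class 140 – <150.
L = 140, CF = 65, f = 16, h = 10.
P90 = 140 + ((72.9 − 65)/16)·10 = 140 + 4.9375 = 144.938.

144.94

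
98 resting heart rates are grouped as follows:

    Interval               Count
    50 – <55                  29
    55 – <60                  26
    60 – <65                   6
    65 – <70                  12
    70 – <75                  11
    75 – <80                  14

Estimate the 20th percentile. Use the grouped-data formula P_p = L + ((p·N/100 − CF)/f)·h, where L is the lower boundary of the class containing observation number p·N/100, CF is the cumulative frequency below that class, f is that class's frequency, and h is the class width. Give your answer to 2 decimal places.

53.38

N = 98; target position k = 20/100 · 98 = 19.6.
Cumulative frequencies: 29, 55, 61, 73, 84, 98.
Observation 19.6 falls in the class 50 – <55.
L = 50, CF = 0, f = 29, h = 5.
P20 = 50 + ((19.6 − 0)/29)·5 = 50 + 3.37931 = 53.3793.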